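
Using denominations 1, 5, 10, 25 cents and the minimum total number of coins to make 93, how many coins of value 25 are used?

Greedy: take as many of the largest coin as possible, then repeat with the remainder.
93 = 3×25 + 1×10 + 1×5 + 3×1
Count of 25: 3

3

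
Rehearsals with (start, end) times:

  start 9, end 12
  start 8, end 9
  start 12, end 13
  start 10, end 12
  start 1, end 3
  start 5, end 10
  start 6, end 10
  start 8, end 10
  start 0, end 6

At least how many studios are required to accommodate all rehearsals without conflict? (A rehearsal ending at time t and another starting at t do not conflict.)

4

Count concurrent intervals with a sweep; the peak is the room count.
starts: [0, 1, 5, 6, 8, 8, 9, 10, 12]
ends:   [3, 6, 9, 10, 10, 10, 12, 12, 13]
s0→1 s1→2 e3→1 s5→2 e6→1 s6→2 s8→3 s8→4  — peak 4.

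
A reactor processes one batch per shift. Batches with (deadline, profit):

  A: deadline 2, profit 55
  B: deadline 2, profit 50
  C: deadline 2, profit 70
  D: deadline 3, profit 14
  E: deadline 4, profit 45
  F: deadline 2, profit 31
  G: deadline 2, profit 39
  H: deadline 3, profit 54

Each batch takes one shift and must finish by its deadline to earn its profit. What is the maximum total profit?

224

Profit order: C=70 A=55 H=54 B=50 E=45 G=39 F=31 D=14
Assign: C→slot 2, A→slot 1, H→slot 3, B skipped, E→slot 4, G skipped, F skipped, D skipped.
Slots: [1:A] [2:C] [3:H] [4:E]
Profit = 55 + 70 + 54 + 45 = 224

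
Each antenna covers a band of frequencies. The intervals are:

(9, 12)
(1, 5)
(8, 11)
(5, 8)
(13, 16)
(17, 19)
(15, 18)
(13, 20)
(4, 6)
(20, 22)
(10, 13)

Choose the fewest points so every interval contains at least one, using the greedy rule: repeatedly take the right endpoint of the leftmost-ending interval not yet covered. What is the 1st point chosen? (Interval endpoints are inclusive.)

5

Process intervals by earliest right end; each time one isn't hit yet, stab at its right endpoint.
By right end: [1,5]  [4,6]  [5,8]  [8,11]  [9,12]  [10,13]  [13,16]  [15,18]  [17,19]  [13,20]  [20,22]
[1,5] uncovered → point at 5; [8,11] uncovered → point at 11; [13,16] uncovered → point at 16; [17,19] uncovered → point at 19; [20,22] uncovered → point at 22.
Points: 5, 11, 16, 19, 22 (5 total).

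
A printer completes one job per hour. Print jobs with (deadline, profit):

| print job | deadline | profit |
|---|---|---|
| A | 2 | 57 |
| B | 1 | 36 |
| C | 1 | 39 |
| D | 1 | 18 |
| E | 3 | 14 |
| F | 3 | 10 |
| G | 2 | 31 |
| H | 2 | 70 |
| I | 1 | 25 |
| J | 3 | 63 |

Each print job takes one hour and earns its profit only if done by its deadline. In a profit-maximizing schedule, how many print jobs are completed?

3

Take jobs in profit order; each goes to the latest open slot no later than its deadline.
Profit order: H=70 J=63 A=57 C=39 B=36 G=31 I=25 D=18 E=14 F=10
Assign: H→slot 2, J→slot 3, A→slot 1, C skipped, B skipped, G skipped, I skipped, D skipped, E skipped, F skipped.
Slots: [1:A] [2:H] [3:J]
3 of 10 scheduled.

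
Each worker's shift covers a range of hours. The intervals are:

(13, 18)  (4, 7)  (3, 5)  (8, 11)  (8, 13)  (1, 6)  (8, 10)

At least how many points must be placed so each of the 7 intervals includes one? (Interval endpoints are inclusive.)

3

Sort by right endpoint; whenever an interval is uncovered, place a point at its right end.
Sorted: [3,5] [1,6] [4,7] [8,10] [8,11] [8,13] [13,18]
{[3,5],[1,6],[4,7]} hit by 5; {[8,10],[8,11],[8,13]} hit by 10; {[13,18]} hit by 18.
Points: 5, 10, 18 (3 total).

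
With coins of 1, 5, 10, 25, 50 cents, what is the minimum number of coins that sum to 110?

Greedy: take as many of the largest coin as possible, then repeat with the remainder.
110 − 2×50→10 − 1×10→0
Total coins = 2 + 1 = 3

3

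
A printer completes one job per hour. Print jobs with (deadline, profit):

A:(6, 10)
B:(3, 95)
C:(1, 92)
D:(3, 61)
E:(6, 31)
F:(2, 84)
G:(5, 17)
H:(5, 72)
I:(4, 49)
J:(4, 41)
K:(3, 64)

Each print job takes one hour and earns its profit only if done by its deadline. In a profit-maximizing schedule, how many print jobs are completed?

Take jobs in profit order; each goes to the latest open slot no later than its deadline.
By profit: B(d3,95), C(d1,92), F(d2,84), H(d5,72), K(d3,64), D(d3,61), I(d4,49), J(d4,41), E(d6,31), G(d5,17), A(d6,10)
B→slot 3; C→slot 1; F→slot 2; H→slot 5; K skipped; D skipped; I→slot 4; J skipped; E→slot 6; G skipped; A skipped.
6 of 11 scheduled.

6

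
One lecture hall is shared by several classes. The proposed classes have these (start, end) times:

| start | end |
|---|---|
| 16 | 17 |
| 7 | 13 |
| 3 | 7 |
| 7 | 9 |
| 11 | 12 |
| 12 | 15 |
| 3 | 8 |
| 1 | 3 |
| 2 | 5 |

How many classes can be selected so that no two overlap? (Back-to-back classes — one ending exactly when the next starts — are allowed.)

6

Sort by end time and greedily take each interval whose start is ≥ the last chosen end.
By end time: (1,3), (2,5), (3,7), (3,8), (7,9), (11,12), (7,13), (12,15), (16,17).
Pick (1,3); next start ≥ 3 → (3,7); next start ≥ 7 → (7,9); next start ≥ 9 → (11,12); next start ≥ 12 → (12,15); next start ≥ 15 → (16,17).
Selected 6 classes.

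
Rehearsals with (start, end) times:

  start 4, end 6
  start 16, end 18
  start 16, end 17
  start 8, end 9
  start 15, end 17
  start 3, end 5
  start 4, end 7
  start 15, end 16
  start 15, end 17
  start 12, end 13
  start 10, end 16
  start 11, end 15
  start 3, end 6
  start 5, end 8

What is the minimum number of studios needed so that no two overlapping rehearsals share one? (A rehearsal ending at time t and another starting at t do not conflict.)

4

starts: [3, 3, 4, 4, 5, 8, 10, 11, 12, 15, 15, 15, 16, 16]
ends:   [5, 6, 6, 7, 8, 9, 13, 15, 16, 16, 17, 17, 17, 18]
s3→1 s3→2 s4→3 s4→4  — peak 4.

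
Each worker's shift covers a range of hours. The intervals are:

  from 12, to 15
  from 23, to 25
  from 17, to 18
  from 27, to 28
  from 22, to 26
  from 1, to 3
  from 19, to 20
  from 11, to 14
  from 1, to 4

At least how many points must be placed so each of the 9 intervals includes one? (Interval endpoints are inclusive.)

Process intervals by earliest right end; each time one isn't hit yet, stab at its right endpoint.
Sorted: [1,3] [1,4] [11,14] [12,15] [17,18] [19,20] [23,25] [22,26] [27,28]
{[1,3],[1,4]} hit by 3; {[11,14],[12,15]} hit by 14; {[17,18]} hit by 18; {[19,20]} hit by 20; {[23,25],[22,26]} hit by 25; {[27,28]} hit by 28.
Points: 3, 14, 18, 20, 25, 28 (6 total).

6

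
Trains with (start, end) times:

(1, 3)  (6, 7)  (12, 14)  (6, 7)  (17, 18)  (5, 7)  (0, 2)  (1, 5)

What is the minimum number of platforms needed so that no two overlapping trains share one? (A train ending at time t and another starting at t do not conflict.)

3

Count concurrent intervals with a sweep; the peak is the room count.
Events (time:±→running): 0:+→1 1:+→2 1:+→3 … peak 3.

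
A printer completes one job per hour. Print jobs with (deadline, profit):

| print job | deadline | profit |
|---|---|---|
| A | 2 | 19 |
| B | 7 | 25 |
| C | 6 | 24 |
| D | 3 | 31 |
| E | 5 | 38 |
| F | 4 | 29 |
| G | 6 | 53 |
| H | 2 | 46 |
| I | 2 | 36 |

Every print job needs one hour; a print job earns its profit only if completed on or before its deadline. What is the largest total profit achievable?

Take jobs in profit order; each goes to the latest open slot no later than its deadline.
Profit order: G=53 H=46 E=38 I=36 D=31 F=29 B=25 C=24 A=19
Assign: G→slot 6, H→slot 2, E→slot 5, I→slot 1, D→slot 3, F→slot 4, B→slot 7, C skipped, A skipped.
Slots: [1:I] [2:H] [3:D] [4:F] [5:E] [6:G] [7:B]
Profit = 36 + 46 + 31 + 29 + 38 + 53 + 25 = 258

258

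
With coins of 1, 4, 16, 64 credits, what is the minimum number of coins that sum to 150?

150 = 2×64 + 1×16 + 1×4 + 2×1
Total coins = 2 + 1 + 1 + 2 = 6

6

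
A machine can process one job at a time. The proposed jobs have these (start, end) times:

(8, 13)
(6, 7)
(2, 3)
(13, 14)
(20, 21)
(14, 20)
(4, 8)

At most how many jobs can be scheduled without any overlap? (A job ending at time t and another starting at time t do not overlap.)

6

By end time: (2,3), (6,7), (4,8), (8,13), (13,14), (14,20), (20,21).
Pick (2,3); next start ≥ 3 → (6,7); next start ≥ 7 → (8,13); next start ≥ 13 → (13,14); next start ≥ 14 → (14,20); next start ≥ 20 → (20,21).
Selected 6 jobs.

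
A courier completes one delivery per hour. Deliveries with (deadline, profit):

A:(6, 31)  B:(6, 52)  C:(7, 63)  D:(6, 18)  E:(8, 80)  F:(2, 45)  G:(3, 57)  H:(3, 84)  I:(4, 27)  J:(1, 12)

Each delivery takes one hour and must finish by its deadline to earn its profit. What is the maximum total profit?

Sort by profit descending; place each in the latest free slot ≤ its deadline.
Profit order: H=84 E=80 C=63 G=57 B=52 F=45 A=31 I=27 D=18 J=12
Assign: H→slot 3, E→slot 8, C→slot 7, G→slot 2, B→slot 6, F→slot 1, A→slot 5, I→slot 4, D skipped, J skipped.
Slots: [1:F] [2:G] [3:H] [4:I] [5:A] [6:B] [7:C] [8:E]
Profit = 45 + 57 + 84 + 27 + 31 + 52 + 63 + 80 = 439

439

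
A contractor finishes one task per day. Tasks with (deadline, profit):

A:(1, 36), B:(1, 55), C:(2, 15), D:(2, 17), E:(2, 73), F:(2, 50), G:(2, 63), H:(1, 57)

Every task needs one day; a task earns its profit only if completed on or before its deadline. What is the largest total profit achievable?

136

Profit order: E=73 G=63 H=57 B=55 F=50 A=36 D=17 C=15
Assign: E→slot 2, G→slot 1, H skipped, B skipped, F skipped, A skipped, D skipped, C skipped.
Slots: [1:G] [2:E]
Profit = 63 + 73 = 136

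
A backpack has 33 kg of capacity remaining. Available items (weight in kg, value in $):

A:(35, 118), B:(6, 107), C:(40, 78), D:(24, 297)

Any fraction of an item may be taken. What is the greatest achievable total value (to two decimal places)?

414.11

Greedy by value/weight ratio, highest first.
Order: B (107/6=17.83) > D (297/24=12.38) > A (118/35=3.37) > C (78/40=1.95)
Fill: take B (6 @ 107) → take D (24 @ 297) → take 3/35 of A → 10.11; 33/33 used.
Total value = 414.11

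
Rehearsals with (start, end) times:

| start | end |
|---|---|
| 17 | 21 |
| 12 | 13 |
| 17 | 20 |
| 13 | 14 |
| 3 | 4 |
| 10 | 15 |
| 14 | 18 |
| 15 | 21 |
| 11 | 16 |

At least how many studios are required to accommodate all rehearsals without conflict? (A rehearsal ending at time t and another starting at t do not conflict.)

starts: [3, 10, 11, 12, 13, 14, 15, 17, 17]
ends:   [4, 13, 14, 15, 16, 18, 20, 21, 21]
s3→1 e4→0 s10→1 s11→2 s12→3 e13→2 s13→3 e14→2 s14→3 e15→2 s15→3 e16→2 s17→3 s17→4  — peak 4.

4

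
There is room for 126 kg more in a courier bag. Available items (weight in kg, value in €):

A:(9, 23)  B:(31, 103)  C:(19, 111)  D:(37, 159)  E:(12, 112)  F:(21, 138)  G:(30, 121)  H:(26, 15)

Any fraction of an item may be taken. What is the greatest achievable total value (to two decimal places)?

Ratios (sorted): E 9.33, F 6.57, C 5.84, D 4.30, G 4.03, B 3.32, A 2.56, H 0.58
take E (12 @ 112); take F (21 @ 138); take C (19 @ 111); take D (37 @ 159); take G (30 @ 121); take 7/31 of B → 23.26. Capacity used 126/126.
Total value = 664.26

664.26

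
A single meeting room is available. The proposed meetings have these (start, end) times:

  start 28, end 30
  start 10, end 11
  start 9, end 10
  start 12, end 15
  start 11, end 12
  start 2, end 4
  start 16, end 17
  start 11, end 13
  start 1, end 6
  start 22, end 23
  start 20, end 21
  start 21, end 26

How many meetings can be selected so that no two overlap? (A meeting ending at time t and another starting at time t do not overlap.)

Sorted by end: (2,4)  (1,6)  (9,10)  (10,11)  (11,12)  (11,13)  (12,15)  (16,17)  (20,21)  (22,23)  (21,26)  (28,30)
take (2,4); skip (1,6); take (9,10); take (10,11); take (11,12); take (12,15); take (16,17); take (20,21); take (22,23); take (28,30).
Selected 9 meetings.

9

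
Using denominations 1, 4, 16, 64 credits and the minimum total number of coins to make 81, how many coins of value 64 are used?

1

Use the largest denomination that fits, subtract, and repeat.
81 = 1×64 + 1×16 + 1×1
Count of 64: 1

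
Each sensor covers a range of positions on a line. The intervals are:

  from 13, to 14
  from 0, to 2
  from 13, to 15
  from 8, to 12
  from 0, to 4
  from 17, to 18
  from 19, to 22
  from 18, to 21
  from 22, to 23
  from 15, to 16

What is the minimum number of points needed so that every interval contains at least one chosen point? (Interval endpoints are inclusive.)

6

Sorted: [0,2] [0,4] [8,12] [13,14] [13,15] [15,16] [17,18] [18,21] [19,22] [22,23]
{[0,2],[0,4]} hit by 2; {[8,12]} hit by 12; {[13,14],[13,15]} hit by 14; {[15,16]} hit by 16; {[17,18],[18,21]} hit by 18; {[19,22],[22,23]} hit by 22.
Points: 2, 12, 14, 16, 18, 22 (6 total).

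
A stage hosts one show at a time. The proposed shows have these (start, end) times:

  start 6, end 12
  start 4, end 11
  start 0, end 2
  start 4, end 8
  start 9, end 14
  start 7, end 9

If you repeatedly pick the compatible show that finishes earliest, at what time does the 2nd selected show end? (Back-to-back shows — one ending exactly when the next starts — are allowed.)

8

Sort by end time and greedily take each interval whose start is ≥ the last chosen end.
Sorted by end: (0,2)  (4,8)  (7,9)  (4,11)  (6,12)  (9,14)
take (0,2); take (4,8); take (9,14).
Selected: (0,2) (4,8) (9,14)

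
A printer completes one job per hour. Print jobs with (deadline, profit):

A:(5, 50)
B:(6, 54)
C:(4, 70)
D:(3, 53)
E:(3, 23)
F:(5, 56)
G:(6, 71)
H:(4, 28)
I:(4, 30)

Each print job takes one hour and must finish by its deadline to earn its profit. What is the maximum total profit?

By profit: G(d6,71), C(d4,70), F(d5,56), B(d6,54), D(d3,53), A(d5,50), I(d4,30), H(d4,28), E(d3,23)
G→slot 6; C→slot 4; F→slot 5; B→slot 3; D→slot 2; A→slot 1; I skipped; H skipped; E skipped.
Profit = 50 + 53 + 54 + 70 + 56 + 71 = 354

354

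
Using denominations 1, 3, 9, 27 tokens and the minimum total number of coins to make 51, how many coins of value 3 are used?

2

Greedy: take as many of the largest coin as possible, then repeat with the remainder.
51 − 1×27→24 − 2×9→6 − 2×3→0
Count of 3: 2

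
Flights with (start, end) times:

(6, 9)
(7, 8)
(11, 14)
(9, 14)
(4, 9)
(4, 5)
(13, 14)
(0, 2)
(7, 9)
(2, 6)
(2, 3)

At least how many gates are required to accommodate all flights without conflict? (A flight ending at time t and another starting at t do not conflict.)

starts: [0, 2, 2, 4, 4, 6, 7, 7, 9, 11, 13]
ends:   [2, 3, 5, 6, 8, 9, 9, 9, 14, 14, 14]
s0→1 e2→0 s2→1 s2→2 e3→1 s4→2 s4→3 e5→2 e6→1 s6→2 s7→3 s7→4  — peak 4.

4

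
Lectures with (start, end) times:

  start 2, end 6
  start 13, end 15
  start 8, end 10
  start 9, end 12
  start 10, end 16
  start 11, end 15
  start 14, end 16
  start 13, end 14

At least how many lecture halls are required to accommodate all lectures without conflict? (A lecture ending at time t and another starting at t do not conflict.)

Events (time:±→running): 2:+→1 6:-→0 8:+→1 9:+→2 10:-→1 10:+→2 11:+→3 12:-→2 13:+→3 13:+→4 … peak 4.

4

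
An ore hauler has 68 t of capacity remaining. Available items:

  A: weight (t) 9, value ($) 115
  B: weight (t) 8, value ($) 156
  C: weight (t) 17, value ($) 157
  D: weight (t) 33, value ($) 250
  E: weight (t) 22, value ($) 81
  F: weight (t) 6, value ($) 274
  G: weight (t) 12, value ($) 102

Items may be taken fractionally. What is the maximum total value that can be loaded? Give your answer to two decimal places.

Greedy by value/weight ratio, highest first.
Ratios (sorted): F 45.67, B 19.50, A 12.78, C 9.24, G 8.50, D 7.58, E 3.68
take F (6 @ 274); take B (8 @ 156); take A (9 @ 115); take C (17 @ 157); take G (12 @ 102); take 16/33 of D → 121.21. Capacity used 68/68.
Total value = 925.21

925.21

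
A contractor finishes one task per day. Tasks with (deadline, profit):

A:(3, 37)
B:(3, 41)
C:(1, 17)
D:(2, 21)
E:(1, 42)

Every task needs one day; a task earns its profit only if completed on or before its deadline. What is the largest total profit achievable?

120

Take jobs in profit order; each goes to the latest open slot no later than its deadline.
Profit order: E=42 B=41 A=37 D=21 C=17
Assign: E→slot 1, B→slot 3, A→slot 2, D skipped, C skipped.
Slots: [1:E] [2:A] [3:B]
Profit = 42 + 37 + 41 = 120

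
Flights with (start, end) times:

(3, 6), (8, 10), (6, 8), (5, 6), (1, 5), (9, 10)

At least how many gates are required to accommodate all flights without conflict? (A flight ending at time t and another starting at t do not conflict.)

2

Events (time:±→running): 1:+→1 3:+→2 … peak 2.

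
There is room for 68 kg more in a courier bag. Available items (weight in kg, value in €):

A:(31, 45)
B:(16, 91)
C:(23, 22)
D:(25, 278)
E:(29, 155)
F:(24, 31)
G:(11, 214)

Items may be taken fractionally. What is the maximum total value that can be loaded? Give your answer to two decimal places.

Ratios (sorted): G 19.45, D 11.12, B 5.69, E 5.34, A 1.45, F 1.29, C 0.96
take G (11 @ 214); take D (25 @ 278); take B (16 @ 91); take 16/29 of E → 85.52. Capacity used 68/68.
Total value = 668.52

668.52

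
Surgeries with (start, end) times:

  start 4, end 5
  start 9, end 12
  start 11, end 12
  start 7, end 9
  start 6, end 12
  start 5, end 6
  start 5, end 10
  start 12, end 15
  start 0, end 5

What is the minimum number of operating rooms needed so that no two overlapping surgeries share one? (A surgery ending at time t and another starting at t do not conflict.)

Events (time:±→running): 0:+→1 4:+→2 5:-→1 5:-→0 5:+→1 5:+→2 6:-→1 6:+→2 7:+→3 … peak 3.

3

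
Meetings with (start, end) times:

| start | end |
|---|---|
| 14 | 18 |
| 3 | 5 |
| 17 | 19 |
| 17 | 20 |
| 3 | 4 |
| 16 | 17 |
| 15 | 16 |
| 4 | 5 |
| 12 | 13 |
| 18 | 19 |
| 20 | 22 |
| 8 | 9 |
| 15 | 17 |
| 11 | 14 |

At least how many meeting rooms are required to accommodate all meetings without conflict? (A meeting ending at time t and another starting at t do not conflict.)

3

Count concurrent intervals with a sweep; the peak is the room count.
starts: [3, 3, 4, 8, 11, 12, 14, 15, 15, 16, 17, 17, 18, 20]
ends:   [4, 5, 5, 9, 13, 14, 16, 17, 17, 18, 19, 19, 20, 22]
s3→1 s3→2 e4→1 s4→2 e5→1 e5→0 s8→1 e9→0 s11→1 s12→2 e13→1 e14→0 s14→1 s15→2 s15→3  — peak 3.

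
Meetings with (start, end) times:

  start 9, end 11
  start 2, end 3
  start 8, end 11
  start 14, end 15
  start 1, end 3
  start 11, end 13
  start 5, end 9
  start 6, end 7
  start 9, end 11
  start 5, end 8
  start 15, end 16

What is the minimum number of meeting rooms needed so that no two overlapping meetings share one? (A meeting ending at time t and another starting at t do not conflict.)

3

starts: [1, 2, 5, 5, 6, 8, 9, 9, 11, 14, 15]
ends:   [3, 3, 7, 8, 9, 11, 11, 11, 13, 15, 16]
s1→1 s2→2 e3→1 e3→0 s5→1 s5→2 s6→3  — peak 3.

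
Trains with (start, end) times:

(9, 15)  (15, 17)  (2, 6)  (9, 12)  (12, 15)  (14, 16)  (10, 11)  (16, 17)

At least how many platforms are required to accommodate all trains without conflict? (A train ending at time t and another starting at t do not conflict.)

3

starts: [2, 9, 9, 10, 12, 14, 15, 16]
ends:   [6, 11, 12, 15, 15, 16, 17, 17]
s2→1 e6→0 s9→1 s9→2 s10→3  — peak 3.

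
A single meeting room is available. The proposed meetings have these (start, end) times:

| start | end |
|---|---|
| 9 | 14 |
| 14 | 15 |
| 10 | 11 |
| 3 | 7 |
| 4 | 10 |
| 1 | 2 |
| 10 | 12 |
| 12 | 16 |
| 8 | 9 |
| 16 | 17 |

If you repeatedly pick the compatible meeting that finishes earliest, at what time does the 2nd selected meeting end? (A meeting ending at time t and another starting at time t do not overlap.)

7

By end time: (1,2), (3,7), (8,9), (4,10), (10,11), (10,12), (9,14), (14,15), (12,16), (16,17).
Pick (1,2); next start ≥ 2 → (3,7); next start ≥ 7 → (8,9); next start ≥ 9 → (10,11); next start ≥ 11 → (14,15); next start ≥ 15 → (16,17).
Selected: (1,2) (3,7) (8,9) (10,11) (14,15) (16,17)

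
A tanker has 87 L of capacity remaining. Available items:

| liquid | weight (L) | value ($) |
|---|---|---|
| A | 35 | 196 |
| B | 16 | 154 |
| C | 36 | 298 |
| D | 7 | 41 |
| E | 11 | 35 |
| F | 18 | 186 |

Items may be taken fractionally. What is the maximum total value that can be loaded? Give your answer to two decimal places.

735.00

Greedy by value/weight ratio, highest first.
Ratios (sorted): F 10.33, B 9.62, C 8.28, D 5.86, A 5.60, E 3.18
take F (18 @ 186); take B (16 @ 154); take C (36 @ 298); take D (7 @ 41); take 10/35 of A → 56.00. Capacity used 87/87.
Total value = 735.00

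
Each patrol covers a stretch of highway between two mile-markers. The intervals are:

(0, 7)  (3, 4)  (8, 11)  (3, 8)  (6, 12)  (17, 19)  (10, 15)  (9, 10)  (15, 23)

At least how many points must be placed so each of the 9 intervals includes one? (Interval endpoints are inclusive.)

3

Sorted: [3,4] [0,7] [3,8] [9,10] [8,11] [6,12] [10,15] [17,19] [15,23]
{[3,4],[0,7],[3,8]} hit by 4; {[9,10],[8,11],[6,12],[10,15]} hit by 10; {[17,19],[15,23]} hit by 19.
Points: 4, 10, 19 (3 total).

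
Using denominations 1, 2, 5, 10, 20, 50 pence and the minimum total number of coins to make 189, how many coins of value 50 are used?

Use the largest denomination that fits, subtract, and repeat.
189 − 3×50→39 − 1×20→19 − 1×10→9 − 1×5→4 − 2×2→0
Count of 50: 3

3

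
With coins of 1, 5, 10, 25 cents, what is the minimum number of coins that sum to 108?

8

Use the largest denomination that fits, subtract, and repeat.
108 = 4×25 + 1×5 + 3×1
Total coins = 4 + 1 + 3 = 8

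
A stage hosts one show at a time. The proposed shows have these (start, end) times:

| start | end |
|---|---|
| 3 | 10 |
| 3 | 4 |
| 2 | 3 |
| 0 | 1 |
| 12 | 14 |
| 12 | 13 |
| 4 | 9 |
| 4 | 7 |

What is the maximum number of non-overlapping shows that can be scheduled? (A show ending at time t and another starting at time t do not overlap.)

Order by finish time; keep every interval that doesn't clash with the previous kept one.
By end time: (0,1), (2,3), (3,4), (4,7), (4,9), (3,10), (12,13), (12,14).
Pick (0,1); next start ≥ 1 → (2,3); next start ≥ 3 → (3,4); next start ≥ 4 → (4,7); next start ≥ 7 → (12,13).
Selected 5 shows.

5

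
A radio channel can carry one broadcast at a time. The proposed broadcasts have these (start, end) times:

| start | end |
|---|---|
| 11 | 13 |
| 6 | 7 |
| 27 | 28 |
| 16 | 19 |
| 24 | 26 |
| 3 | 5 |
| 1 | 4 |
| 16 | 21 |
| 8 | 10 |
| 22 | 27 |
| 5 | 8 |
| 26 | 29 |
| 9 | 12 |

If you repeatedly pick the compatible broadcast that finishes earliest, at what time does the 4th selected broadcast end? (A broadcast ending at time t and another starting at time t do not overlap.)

Sorted by end: (1,4)  (3,5)  (6,7)  (5,8)  (8,10)  (9,12)  (11,13)  (16,19)  (16,21)  (24,26)  (22,27)  (27,28)  (26,29)
take (1,4); take (6,7); skip (5,8); take (8,10); take (11,13); take (16,19); skip (16,21); take (24,26); skip (22,27); take (27,28).
Selected: (1,4) (6,7) (8,10) (11,13) (16,19) (24,26) (27,28)

13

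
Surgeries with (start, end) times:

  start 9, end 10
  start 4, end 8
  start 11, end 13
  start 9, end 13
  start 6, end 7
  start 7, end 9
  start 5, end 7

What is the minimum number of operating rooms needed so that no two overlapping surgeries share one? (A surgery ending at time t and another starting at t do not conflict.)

3

Count concurrent intervals with a sweep; the peak is the room count.
starts: [4, 5, 6, 7, 9, 9, 11]
ends:   [7, 7, 8, 9, 10, 13, 13]
s4→1 s5→2 s6→3  — peak 3.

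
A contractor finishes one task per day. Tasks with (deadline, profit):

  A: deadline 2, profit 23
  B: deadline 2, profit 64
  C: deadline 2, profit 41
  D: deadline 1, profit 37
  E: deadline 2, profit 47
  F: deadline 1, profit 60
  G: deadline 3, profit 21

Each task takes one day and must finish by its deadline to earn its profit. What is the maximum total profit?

By profit: B(d2,64), F(d1,60), E(d2,47), C(d2,41), D(d1,37), A(d2,23), G(d3,21)
B→slot 2; F→slot 1; E skipped; C skipped; D skipped; A skipped; G→slot 3.
Profit = 60 + 64 + 21 = 145

145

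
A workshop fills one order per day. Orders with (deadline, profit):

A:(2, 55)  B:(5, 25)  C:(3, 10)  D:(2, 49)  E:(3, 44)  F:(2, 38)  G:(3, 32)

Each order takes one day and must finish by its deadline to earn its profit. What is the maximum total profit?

173

Profit order: A=55 D=49 E=44 F=38 G=32 B=25 C=10
Assign: A→slot 2, D→slot 1, E→slot 3, F skipped, G skipped, B→slot 5, C skipped.
Slots: [1:D] [2:A] [3:E] [5:B]
Profit = 49 + 55 + 44 + 25 = 173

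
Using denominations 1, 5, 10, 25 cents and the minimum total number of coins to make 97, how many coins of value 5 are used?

Use the largest denomination that fits, subtract, and repeat.
97 − 3×25→22 − 2×10→2 − 2×1→0
Count of 5: 0

0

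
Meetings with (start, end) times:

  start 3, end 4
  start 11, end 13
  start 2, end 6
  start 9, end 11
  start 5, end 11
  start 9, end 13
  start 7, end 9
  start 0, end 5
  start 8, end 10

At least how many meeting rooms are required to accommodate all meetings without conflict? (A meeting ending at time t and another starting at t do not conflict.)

4

The answer is the maximum number of intervals overlapping at any instant.
starts: [0, 2, 3, 5, 7, 8, 9, 9, 11]
ends:   [4, 5, 6, 9, 10, 11, 11, 13, 13]
s0→1 s2→2 s3→3 e4→2 e5→1 s5→2 e6→1 s7→2 s8→3 e9→2 s9→3 s9→4  — peak 4.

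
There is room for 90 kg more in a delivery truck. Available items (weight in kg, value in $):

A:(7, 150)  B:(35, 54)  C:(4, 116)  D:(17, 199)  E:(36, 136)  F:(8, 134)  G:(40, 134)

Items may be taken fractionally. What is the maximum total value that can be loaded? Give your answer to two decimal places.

795.30

Greedy by value/weight ratio, highest first.
Order: C (116/4=29.00) > A (150/7=21.43) > F (134/8=16.75) > D (199/17=11.71) > E (136/36=3.78) > G (134/40=3.35) > B (54/35=1.54)
Fill: take C (4 @ 116) → take A (7 @ 150) → take F (8 @ 134) → take D (17 @ 199) → take E (36 @ 136) → take 18/40 of G → 60.30; 90/90 used.
Total value = 795.30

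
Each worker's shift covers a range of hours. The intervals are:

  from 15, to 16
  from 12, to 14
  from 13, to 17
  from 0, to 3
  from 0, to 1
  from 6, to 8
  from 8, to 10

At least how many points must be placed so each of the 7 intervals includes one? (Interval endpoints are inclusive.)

Sort by right endpoint; whenever an interval is uncovered, place a point at its right end.
By right end: [0,1]  [0,3]  [6,8]  [8,10]  [12,14]  [15,16]  [13,17]
[0,1] uncovered → point at 1; [6,8] uncovered → point at 8; [12,14] uncovered → point at 14; [15,16] uncovered → point at 16.
Points: 1, 8, 14, 16 (4 total).

4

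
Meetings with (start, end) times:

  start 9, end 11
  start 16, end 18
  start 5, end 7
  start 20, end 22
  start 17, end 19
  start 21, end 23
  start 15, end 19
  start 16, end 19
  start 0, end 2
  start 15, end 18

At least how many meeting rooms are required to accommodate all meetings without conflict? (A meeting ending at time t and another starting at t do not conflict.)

The answer is the maximum number of intervals overlapping at any instant.
Events (time:±→running): 0:+→1 2:-→0 5:+→1 7:-→0 9:+→1 11:-→0 15:+→1 15:+→2 16:+→3 16:+→4 17:+→5 … peak 5.

5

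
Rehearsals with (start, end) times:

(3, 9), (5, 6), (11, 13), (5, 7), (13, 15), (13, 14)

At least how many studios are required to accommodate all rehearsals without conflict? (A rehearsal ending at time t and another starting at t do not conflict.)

3

Count concurrent intervals with a sweep; the peak is the room count.
Events (time:±→running): 3:+→1 5:+→2 5:+→3 … peak 3.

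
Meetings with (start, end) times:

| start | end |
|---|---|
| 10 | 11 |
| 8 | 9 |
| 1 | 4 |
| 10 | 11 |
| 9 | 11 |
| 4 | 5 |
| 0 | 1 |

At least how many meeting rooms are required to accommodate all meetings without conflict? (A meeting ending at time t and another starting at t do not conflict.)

3

Count concurrent intervals with a sweep; the peak is the room count.
starts: [0, 1, 4, 8, 9, 10, 10]
ends:   [1, 4, 5, 9, 11, 11, 11]
s0→1 e1→0 s1→1 e4→0 s4→1 e5→0 s8→1 e9→0 s9→1 s10→2 s10→3  — peak 3.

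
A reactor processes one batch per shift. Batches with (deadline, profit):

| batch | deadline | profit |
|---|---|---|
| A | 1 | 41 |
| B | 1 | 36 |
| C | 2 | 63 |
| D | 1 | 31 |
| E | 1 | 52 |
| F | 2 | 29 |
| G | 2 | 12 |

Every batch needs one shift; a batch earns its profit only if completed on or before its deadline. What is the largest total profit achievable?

115

Sort by profit descending; place each in the latest free slot ≤ its deadline.
By profit: C(d2,63), E(d1,52), A(d1,41), B(d1,36), D(d1,31), F(d2,29), G(d2,12)
C→slot 2; E→slot 1; A skipped; B skipped; D skipped; F skipped; G skipped.
Profit = 52 + 63 = 115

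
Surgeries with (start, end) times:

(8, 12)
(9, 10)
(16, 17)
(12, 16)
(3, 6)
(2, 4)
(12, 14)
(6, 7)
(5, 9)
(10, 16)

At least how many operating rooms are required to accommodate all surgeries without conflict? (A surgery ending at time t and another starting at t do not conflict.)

Count concurrent intervals with a sweep; the peak is the room count.
starts: [2, 3, 5, 6, 8, 9, 10, 12, 12, 16]
ends:   [4, 6, 7, 9, 10, 12, 14, 16, 16, 17]
s2→1 s3→2 e4→1 s5→2 e6→1 s6→2 e7→1 s8→2 e9→1 s9→2 e10→1 s10→2 e12→1 s12→2 s12→3  — peak 3.

3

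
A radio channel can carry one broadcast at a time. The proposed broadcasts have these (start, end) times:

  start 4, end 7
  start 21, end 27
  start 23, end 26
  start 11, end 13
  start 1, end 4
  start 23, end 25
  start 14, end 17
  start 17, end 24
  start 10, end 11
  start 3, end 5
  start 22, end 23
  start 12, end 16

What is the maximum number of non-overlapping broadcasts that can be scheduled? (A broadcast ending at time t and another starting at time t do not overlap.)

7

By end time: (1,4), (3,5), (4,7), (10,11), (11,13), (12,16), (14,17), (22,23), (17,24), (23,25), (23,26), (21,27).
Pick (1,4); next start ≥ 4 → (4,7); next start ≥ 7 → (10,11); next start ≥ 11 → (11,13); next start ≥ 13 → (14,17); next start ≥ 17 → (22,23); next start ≥ 23 → (23,25).
Selected 7 broadcasts.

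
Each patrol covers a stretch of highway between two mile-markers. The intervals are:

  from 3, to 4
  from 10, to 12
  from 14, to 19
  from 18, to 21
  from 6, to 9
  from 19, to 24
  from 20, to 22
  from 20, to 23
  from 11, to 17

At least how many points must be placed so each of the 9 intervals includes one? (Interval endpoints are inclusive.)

By right end: [3,4]  [6,9]  [10,12]  [11,17]  [14,19]  [18,21]  [20,22]  [20,23]  [19,24]
[3,4] uncovered → point at 4; [6,9] uncovered → point at 9; [10,12] uncovered → point at 12; [14,19] uncovered → point at 19; [20,22] uncovered → point at 22.
Points: 4, 9, 12, 19, 22 (5 total).

5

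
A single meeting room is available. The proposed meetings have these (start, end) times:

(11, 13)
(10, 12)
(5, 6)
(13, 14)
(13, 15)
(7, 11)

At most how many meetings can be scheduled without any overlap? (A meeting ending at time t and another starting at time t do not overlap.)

Greedy by earliest finish: after sorting by end time, pick each interval compatible with the last pick.
By end time: (5,6), (7,11), (10,12), (11,13), (13,14), (13,15).
Pick (5,6); next start ≥ 6 → (7,11); next start ≥ 11 → (11,13); next start ≥ 13 → (13,14).
Selected 4 meetings.

4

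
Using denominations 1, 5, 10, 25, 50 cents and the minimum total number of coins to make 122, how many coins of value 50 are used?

2

Use the largest denomination that fits, subtract, and repeat.
122 = 2×50 + 2×10 + 2×1
Count of 50: 2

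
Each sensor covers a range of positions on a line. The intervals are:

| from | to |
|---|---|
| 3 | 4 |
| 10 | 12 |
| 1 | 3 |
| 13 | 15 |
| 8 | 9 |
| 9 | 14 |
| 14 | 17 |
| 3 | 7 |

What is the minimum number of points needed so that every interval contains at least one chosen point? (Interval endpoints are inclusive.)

Sort by right endpoint; whenever an interval is uncovered, place a point at its right end.
Sorted: [1,3] [3,4] [3,7] [8,9] [10,12] [9,14] [13,15] [14,17]
{[1,3],[3,4],[3,7]} hit by 3; {[8,9]} hit by 9; {[10,12],[9,14]} hit by 12; {[13,15],[14,17]} hit by 15.
Points: 3, 9, 12, 15 (4 total).

4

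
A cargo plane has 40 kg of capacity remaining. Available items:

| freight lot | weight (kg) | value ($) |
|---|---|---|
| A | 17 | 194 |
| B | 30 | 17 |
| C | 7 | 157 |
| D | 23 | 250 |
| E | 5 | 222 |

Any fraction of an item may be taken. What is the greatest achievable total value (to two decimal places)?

692.57

Ratios (sorted): E 44.40, C 22.43, A 11.41, D 10.87, B 0.57
take E (5 @ 222); take C (7 @ 157); take A (17 @ 194); take 11/23 of D → 119.57. Capacity used 40/40.
Total value = 692.57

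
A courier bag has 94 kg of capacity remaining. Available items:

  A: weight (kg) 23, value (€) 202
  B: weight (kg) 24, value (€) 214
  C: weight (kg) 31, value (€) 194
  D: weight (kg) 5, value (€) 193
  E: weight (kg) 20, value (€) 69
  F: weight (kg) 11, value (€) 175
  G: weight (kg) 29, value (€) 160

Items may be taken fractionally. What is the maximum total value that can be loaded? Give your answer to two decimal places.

978.00

Sort by value per unit weight and fill in that order.
Order: D (193/5=38.60) > F (175/11=15.91) > B (214/24=8.92) > A (202/23=8.78) > C (194/31=6.26) > G (160/29=5.52) > E (69/20=3.45)
Fill: take D (5 @ 193) → take F (11 @ 175) → take B (24 @ 214) → take A (23 @ 202) → take C (31 @ 194); 94/94 used.
Total value = 978.00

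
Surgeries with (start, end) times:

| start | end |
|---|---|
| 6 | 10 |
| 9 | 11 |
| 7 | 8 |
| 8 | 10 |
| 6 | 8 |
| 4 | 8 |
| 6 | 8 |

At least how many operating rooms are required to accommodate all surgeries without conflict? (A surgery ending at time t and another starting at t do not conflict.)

Count concurrent intervals with a sweep; the peak is the room count.
starts: [4, 6, 6, 6, 7, 8, 9]
ends:   [8, 8, 8, 8, 10, 10, 11]
s4→1 s6→2 s6→3 s6→4 s7→5  — peak 5.

5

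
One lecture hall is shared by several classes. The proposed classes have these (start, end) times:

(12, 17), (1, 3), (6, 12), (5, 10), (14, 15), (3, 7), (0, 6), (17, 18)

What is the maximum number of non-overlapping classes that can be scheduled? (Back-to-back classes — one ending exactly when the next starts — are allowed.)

4

Sorted by end: (1,3)  (0,6)  (3,7)  (5,10)  (6,12)  (14,15)  (12,17)  (17,18)
take (1,3); take (3,7); take (14,15); take (17,18).
Selected 4 classes.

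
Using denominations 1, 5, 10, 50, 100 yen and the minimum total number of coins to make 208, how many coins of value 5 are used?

1

Use the largest denomination that fits, subtract, and repeat.
208 − 2×100→8 − 1×5→3 − 3×1→0
Count of 5: 1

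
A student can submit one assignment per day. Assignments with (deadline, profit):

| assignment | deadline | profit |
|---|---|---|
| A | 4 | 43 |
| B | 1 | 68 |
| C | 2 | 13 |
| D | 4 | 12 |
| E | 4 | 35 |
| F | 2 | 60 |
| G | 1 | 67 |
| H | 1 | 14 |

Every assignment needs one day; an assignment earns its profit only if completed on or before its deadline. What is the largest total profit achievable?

206

Take jobs in profit order; each goes to the latest open slot no later than its deadline.
Profit order: B=68 G=67 F=60 A=43 E=35 H=14 C=13 D=12
Assign: B→slot 1, G skipped, F→slot 2, A→slot 4, E→slot 3, H skipped, C skipped, D skipped.
Slots: [1:B] [2:F] [3:E] [4:A]
Profit = 68 + 60 + 35 + 43 = 206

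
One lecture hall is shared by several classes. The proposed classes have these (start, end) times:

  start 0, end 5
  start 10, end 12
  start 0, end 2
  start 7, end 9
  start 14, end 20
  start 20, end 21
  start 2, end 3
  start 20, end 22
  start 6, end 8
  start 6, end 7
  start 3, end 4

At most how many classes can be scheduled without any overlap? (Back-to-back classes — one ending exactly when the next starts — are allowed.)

Sort by end time and greedily take each interval whose start is ≥ the last chosen end.
Sorted by end: (0,2)  (2,3)  (3,4)  (0,5)  (6,7)  (6,8)  (7,9)  (10,12)  (14,20)  (20,21)  (20,22)
take (0,2); take (2,3); take (3,4); take (6,7); skip (6,8); take (7,9); take (10,12); take (14,20); take (20,21).
Selected 8 classes.

8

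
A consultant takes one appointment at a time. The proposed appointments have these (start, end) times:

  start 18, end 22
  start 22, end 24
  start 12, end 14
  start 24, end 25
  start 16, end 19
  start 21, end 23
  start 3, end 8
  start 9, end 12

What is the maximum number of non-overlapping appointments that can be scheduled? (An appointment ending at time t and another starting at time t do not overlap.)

Sorted by end: (3,8)  (9,12)  (12,14)  (16,19)  (18,22)  (21,23)  (22,24)  (24,25)
take (3,8); take (9,12); take (12,14); take (16,19); take (21,23); take (24,25).
Selected 6 appointments.

6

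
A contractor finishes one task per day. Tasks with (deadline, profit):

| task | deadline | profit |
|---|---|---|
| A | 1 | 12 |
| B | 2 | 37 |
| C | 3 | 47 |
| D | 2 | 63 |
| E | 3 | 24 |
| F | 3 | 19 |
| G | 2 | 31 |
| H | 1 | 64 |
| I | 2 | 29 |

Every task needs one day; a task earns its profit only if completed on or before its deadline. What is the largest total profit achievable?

174

By profit: H(d1,64), D(d2,63), C(d3,47), B(d2,37), G(d2,31), I(d2,29), E(d3,24), F(d3,19), A(d1,12)
H→slot 1; D→slot 2; C→slot 3; B skipped; G skipped; I skipped; E skipped; F skipped; A skipped.
Profit = 64 + 63 + 47 = 174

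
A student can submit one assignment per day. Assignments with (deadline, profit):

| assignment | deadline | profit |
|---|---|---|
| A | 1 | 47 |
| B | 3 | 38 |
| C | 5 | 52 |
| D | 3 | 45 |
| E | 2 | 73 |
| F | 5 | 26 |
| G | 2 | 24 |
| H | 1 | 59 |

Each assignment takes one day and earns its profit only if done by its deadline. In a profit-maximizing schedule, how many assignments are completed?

5

By profit: E(d2,73), H(d1,59), C(d5,52), A(d1,47), D(d3,45), B(d3,38), F(d5,26), G(d2,24)
E→slot 2; H→slot 1; C→slot 5; A skipped; D→slot 3; B skipped; F→slot 4; G skipped.
5 of 8 scheduled.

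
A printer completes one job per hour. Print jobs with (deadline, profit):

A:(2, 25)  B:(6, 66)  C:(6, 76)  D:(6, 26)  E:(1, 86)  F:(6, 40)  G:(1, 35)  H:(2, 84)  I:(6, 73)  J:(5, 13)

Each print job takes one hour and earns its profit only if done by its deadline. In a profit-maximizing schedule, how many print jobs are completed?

Sort by profit descending; place each in the latest free slot ≤ its deadline.
By profit: E(d1,86), H(d2,84), C(d6,76), I(d6,73), B(d6,66), F(d6,40), G(d1,35), D(d6,26), A(d2,25), J(d5,13)
E→slot 1; H→slot 2; C→slot 6; I→slot 5; B→slot 4; F→slot 3; G skipped; D skipped; A skipped; J skipped.
6 of 10 scheduled.

6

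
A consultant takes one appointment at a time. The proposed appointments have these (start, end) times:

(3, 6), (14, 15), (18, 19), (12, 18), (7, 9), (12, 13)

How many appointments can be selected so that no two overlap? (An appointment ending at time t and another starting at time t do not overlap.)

5

Sorted by end: (3,6)  (7,9)  (12,13)  (14,15)  (12,18)  (18,19)
take (3,6); take (7,9); take (12,13); take (14,15); take (18,19).
Selected 5 appointments.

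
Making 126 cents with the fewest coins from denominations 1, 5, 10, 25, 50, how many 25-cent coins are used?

126 = 2×50 + 1×25 + 1×1
Count of 25: 1

1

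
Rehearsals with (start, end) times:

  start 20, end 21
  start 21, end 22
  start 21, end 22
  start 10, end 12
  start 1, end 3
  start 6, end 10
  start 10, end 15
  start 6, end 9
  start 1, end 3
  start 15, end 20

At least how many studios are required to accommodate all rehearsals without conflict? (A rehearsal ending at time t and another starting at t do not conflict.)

2

The answer is the maximum number of intervals overlapping at any instant.
Events (time:±→running): 1:+→1 1:+→2 … peak 2.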